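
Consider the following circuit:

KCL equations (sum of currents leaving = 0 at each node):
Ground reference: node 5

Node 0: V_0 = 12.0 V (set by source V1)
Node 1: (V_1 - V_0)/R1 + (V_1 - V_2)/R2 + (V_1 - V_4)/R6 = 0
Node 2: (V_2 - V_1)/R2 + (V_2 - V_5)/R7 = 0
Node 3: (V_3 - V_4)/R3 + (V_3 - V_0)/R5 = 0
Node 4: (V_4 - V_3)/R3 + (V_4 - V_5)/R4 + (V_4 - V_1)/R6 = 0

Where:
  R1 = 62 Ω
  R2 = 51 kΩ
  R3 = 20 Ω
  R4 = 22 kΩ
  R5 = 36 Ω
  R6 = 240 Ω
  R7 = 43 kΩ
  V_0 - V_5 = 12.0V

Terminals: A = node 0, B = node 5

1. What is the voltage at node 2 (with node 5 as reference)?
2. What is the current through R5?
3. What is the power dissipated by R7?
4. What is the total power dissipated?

Nodal analysis, taking node 5 as the 0 V reference.
Source V1 fixes V_0 = 12 V.
KCL at each unknown node (sum of currents leaving = 0; resistances in Ω):
  Node 1: (V_1 - 12)/62 + (V_1 - V_2)/51000 + (V_1 - V_4)/240 = 0
  Node 2: (V_2 - V_1)/51000 + (V_2 - 0)/43000 = 0
  Node 3: (V_3 - V_4)/20 + (V_3 - 12)/36 = 0
  Node 4: (V_4 - V_3)/20 + (V_4 - 0)/22000 + (V_4 - V_1)/240 = 0
Collecting terms (coefficients in siemens):
  0.02032·V_1 - 0.00001961·V_2 - 0.004167·V_4 = 0.1935
  0.00004286·V_2 - 0.00001961·V_1 = 0
  0.07778·V_3 - 0.05·V_4 = 0.3333
  0.05421·V_4 - 0.004167·V_1 - 0.05·V_3 = 0
Solving these 4 simultaneous equations (Gaussian elimination) gives:
  V_1 = 11.99 V, V_2 = 5.484 V, V_3 = 11.98 V, V_4 = 11.97 V
Part 1:
  Read off the nodal solution: V_2 = 5.484 V
Part 2:
  I_R5 = (V_0 - V_3)/R5 = (12 - 11.98)/36 = 0.0004812 A
  Magnitude: I_R5 = 0.0004812 A
Part 3:
  I_R7 = (V_2 - V_5)/R7 = (5.484 - 0)/43000 = 0.0001275 A
  P_R7 = I_R7² × R7 = (0.0001275)² × 43000 = 0.0006994 W
Part 4:
  Power in each resistor, P = (ΔV)²/R:
    P_R1 = (12 - 11.99)²/62 = 0.000002252 W
    P_R2 = (11.99 - 5.484)²/51000 = 0.0008295 W
    P_R3 = (11.98 - 11.97)²/20 = 0.000004631 W
    P_R4 = (11.97 - 0)²/22000 = 0.006516 W
    P_R5 = (12 - 11.98)²/36 = 0.000008335 W
    P_R6 = (11.99 - 11.97)²/240 = 0.0000009539 W
    P_R7 = (5.484 - 0)²/43000 = 0.0006994 W
  P_total = P_R1 + P_R2 + P_R3 + P_R4 + P_R5 + P_R6 + P_R7 = 0.008061 W

Final answers:
1. V_2 = 5.484 V
2. I_R5 = 0.0004812 A
3. P_R7 = 0.0006994 W
4. P_total = 0.008061 W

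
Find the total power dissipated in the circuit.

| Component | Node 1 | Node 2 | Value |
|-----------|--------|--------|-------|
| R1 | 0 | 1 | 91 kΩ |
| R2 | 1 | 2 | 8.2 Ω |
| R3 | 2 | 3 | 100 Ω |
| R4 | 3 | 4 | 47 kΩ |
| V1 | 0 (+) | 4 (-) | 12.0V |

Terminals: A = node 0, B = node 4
Nodal analysis, taking node 4 as the 0 V reference.
Source V1 fixes V_0 = 12 V.
KCL at each unknown node (sum of currents leaving = 0; resistances in Ω):
  Node 1: (V_1 - 12)/91000 + (V_1 - V_2)/8.2 = 0
  Node 2: (V_2 - V_1)/8.2 + (V_2 - V_3)/100 = 0
  Node 3: (V_3 - V_2)/100 + (V_3 - 0)/47000 = 0
Collecting terms (coefficients in siemens):
  0.122·V_1 - 0.122·V_2 = 0.0001319
  0.132·V_2 - 0.122·V_1 - 0.01·V_3 = 0
  0.01002·V_3 - 0.01·V_2 = 0
Solving these 3 simultaneous equations (Gaussian elimination) gives:
  V_1 = 4.093 V, V_2 = 4.092 V, V_3 = 4.084 V
Power in each resistor, P = (ΔV)²/R:
  P_R1 = (12 - 4.093)²/91000 = 0.000687 W
  P_R2 = (4.093 - 4.092)²/8.2 = 0.00000006191 W
  P_R3 = (4.092 - 4.084)²/100 = 0.000000755 W
  P_R4 = (4.084 - 0)²/47000 = 0.0003548 W
P_total = P_R1 + P_R2 + P_R3 + P_R4 = 0.001043 W

Final answer: 0.001043 W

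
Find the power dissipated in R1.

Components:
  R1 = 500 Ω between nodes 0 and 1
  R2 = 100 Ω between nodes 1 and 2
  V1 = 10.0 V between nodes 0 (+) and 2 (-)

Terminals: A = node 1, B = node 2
Nodal analysis, taking node 2 as the 0 V reference.
Source V1 fixes V_0 = 10 V.
KCL at each unknown node (sum of currents leaving = 0; resistances in Ω):
  Node 1: (V_1 - 10)/500 + (V_1 - 0)/100 = 0
Collecting terms: 0.012 × V_1 = 0.02  =>  V_1 = 1.667 V
I_R1 = (V_0 - V_1)/R1 = (10 - 1.667)/500 = 0.01667 A
P_R1 = I_R1² × R1 = (0.01667)² × 500 = 0.1389 W

Final answer: 0.1389 W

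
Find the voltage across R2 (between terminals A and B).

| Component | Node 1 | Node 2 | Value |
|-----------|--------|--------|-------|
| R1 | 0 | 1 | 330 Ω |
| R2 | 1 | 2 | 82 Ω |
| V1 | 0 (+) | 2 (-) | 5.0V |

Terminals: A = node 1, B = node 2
R1 and R2 are in series across V1 (node 0 → node 1 → node 2), and the output A–B is taken across R2, so this is a voltage divider.
Series current: I = V1/(R1 + R2) = 5/(330 + 82) = 5/412 = 0.01214 A
V_R2 = I × R2 = V1 × R2/(R1 + R2) = 5 × 82/412 = 0.9951 V

Final answer: 0.9951 V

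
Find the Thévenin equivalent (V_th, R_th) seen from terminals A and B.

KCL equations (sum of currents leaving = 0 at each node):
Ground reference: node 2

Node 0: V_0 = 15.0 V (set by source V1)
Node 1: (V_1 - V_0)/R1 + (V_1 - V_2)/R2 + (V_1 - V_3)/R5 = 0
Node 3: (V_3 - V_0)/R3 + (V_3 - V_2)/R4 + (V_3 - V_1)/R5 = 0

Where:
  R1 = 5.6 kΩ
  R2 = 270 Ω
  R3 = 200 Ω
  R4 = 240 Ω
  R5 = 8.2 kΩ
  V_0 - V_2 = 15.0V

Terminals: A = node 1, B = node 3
Step 1 — V_th is the open-circuit voltage V_A - V_B (nothing connected across the terminals).
Nodal analysis, taking node 2 as the 0 V reference.
Source V1 fixes V_0 = 15 V.
KCL at each unknown node (sum of currents leaving = 0; resistances in Ω):
  Node 1: (V_1 - 15)/5600 + (V_1 - 0)/270 + (V_1 - V_3)/8200 = 0
  Node 3: (V_3 - 15)/200 + (V_3 - 0)/240 + (V_3 - V_1)/8200 = 0
Collecting terms (coefficients in siemens):
  0.004004·V_1 - 0.000122·V_3 = 0.002679
  0.009289·V_3 - 0.000122·V_1 = 0.075
Determinant D = (0.004004)(0.009289) - (-0.000122)(-0.000122) = 0.00003718
V_1 = [(0.002679)(0.009289) - (-0.000122)(0.075)]/D = 0.9152 V
V_3 = [(0.004004)(0.075) - (0.002679)(-0.000122)]/D = 8.086 V
V_th = V_1 - V_3 = 0.9152 - 8.086 = -7.171 V
Step 2 — R_th: zero the source — replace V1 by a short circuit (node 2 merges into node 0) — and find the resistance seen between A (node 1) and B (node 3).
Reduce the network between node 1 (A) and node 3 (B) by series/parallel combination:
  Rp1 = R1 ‖ R2 (parallel, both between nodes 0 and 1) = 1/(1/5600 + 1/270) = 257.6 Ω
  Rp2 = R3 ‖ R4 (parallel, both between nodes 0 and 3) = 1/(1/200 + 1/240) = 109.1 Ω
  Rs1 = Rp1 + Rp2 (series, joined only at node 0) = 257.6 + 109.1 = 366.7 Ω
  Rp3 = R5 ‖ Rs1 (parallel, both between nodes 1 and 3) = 1/(1/8200 + 1/366.7) = 351 Ω
R_th = 351 Ω

Final answer: V_th = -7.171 V, R_th = 351 Ω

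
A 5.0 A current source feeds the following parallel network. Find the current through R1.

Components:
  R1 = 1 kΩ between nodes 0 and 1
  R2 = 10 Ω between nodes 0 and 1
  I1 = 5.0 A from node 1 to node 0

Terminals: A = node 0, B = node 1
All resistors sit directly between nodes 0 and 1, so they are in parallel and share one voltage V; the full source current 5 A splits among them.
1/R_par = 1/1000 + 1/10 = 0.101 S  =>  R_par = 9.901 Ω
V = I × R_par = 5 × 9.901 = 49.5 V
I_R1 = V/R1 = 49.5/1000 = 0.0495 A

Final answer: 0.0495 A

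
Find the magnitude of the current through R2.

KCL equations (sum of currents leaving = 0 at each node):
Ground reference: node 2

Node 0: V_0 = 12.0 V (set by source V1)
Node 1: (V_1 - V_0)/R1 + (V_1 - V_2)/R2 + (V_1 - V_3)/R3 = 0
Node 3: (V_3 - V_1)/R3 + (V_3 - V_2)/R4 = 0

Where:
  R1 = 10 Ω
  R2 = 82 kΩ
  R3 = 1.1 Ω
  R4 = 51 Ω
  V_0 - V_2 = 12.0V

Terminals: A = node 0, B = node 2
Nodal analysis, taking node 2 as the 0 V reference.
Source V1 fixes V_0 = 12 V.
KCL at each unknown node (sum of currents leaving = 0; resistances in Ω):
  Node 1: (V_1 - 12)/10 + (V_1 - 0)/82000 + (V_1 - V_3)/1.1 = 0
  Node 3: (V_3 - V_1)/1.1 + (V_3 - 0)/51 = 0
Collecting terms (coefficients in siemens):
  1.009·V_1 - 0.9091·V_3 = 1.2
  0.9287·V_3 - 0.9091·V_1 = 0
Determinant D = (1.009)(0.9287) - (-0.9091)(-0.9091) = 0.1107
V_1 = [(1.2)(0.9287) - (-0.9091)(0)]/D = 10.07 V
V_3 = [(1.009)(0) - (1.2)(-0.9091)]/D = 9.854 V
I_R2 = (V_1 - V_2)/R2 = (10.07 - 0)/82000 = 0.0001228 A
|I_R2| = 0.0001228 A

Final answer: |I_R2| = 0.0001228 A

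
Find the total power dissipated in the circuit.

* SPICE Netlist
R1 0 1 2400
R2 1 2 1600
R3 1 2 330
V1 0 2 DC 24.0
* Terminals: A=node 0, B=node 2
Nodal analysis, taking node 2 as the 0 V reference.
Source V1 fixes V_0 = 24 V.
KCL at each unknown node (sum of currents leaving = 0; resistances in Ω):
  Node 1: (V_1 - 24)/2400 + (V_1 - 0)/1600 + (V_1 - 0)/330 = 0
Collecting terms: 0.004072 × V_1 = 0.01  =>  V_1 = 2.456 V
Power in each resistor, P = (ΔV)²/R:
  P_R1 = (24 - 2.456)²/2400 = 0.1934 W
  P_R2 = (2.456 - 0)²/1600 = 0.003769 W
  P_R3 = (2.456 - 0)²/330 = 0.01828 W
P_total = P_R1 + P_R2 + P_R3 = 0.2154 W

Final answer: 0.2154 W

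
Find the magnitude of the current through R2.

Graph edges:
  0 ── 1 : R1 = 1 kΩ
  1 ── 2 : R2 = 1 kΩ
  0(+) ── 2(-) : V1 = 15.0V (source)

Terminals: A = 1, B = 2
Nodal analysis, taking node 2 as the 0 V reference.
Source V1 fixes V_0 = 15 V.
KCL at each unknown node (sum of currents leaving = 0; resistances in Ω):
  Node 1: (V_1 - 15)/1000 + (V_1 - 0)/1000 = 0
Collecting terms: 0.002 × V_1 = 0.015  =>  V_1 = 7.5 V
I_R2 = (V_1 - V_2)/R2 = (7.5 - 0)/1000 = 0.0075 A
|I_R2| = 0.0075 A

Final answer: |I_R2| = 0.0075 A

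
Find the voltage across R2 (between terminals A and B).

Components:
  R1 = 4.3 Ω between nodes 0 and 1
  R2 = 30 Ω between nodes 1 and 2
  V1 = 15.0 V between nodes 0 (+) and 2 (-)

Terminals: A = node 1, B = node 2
R1 and R2 are in series across V1 (node 0 → node 1 → node 2), and the output A–B is taken across R2, so this is a voltage divider.
Series current: I = V1/(R1 + R2) = 15/(4.3 + 30) = 15/34.3 = 0.4373 A
V_R2 = I × R2 = V1 × R2/(R1 + R2) = 15 × 30/34.3 = 13.12 V

Final answer: 13.12 V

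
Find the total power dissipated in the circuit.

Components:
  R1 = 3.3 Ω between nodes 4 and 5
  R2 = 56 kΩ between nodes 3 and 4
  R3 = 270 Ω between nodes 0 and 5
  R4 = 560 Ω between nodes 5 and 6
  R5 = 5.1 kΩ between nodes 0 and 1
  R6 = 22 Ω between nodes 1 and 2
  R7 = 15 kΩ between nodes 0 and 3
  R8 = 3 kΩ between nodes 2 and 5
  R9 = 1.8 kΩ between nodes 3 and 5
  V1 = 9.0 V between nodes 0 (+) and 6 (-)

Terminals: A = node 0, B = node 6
Nodal analysis, taking node 6 as the 0 V reference.
Source V1 fixes V_0 = 9 V.
KCL at each unknown node (sum of currents leaving = 0; resistances in Ω):
  Node 1: (V_1 - 9)/5100 + (V_1 - V_2)/22 = 0
  Node 2: (V_2 - V_1)/22 + (V_2 - V_5)/3000 = 0
  Node 3: (V_3 - V_4)/56000 + (V_3 - 9)/15000 + (V_3 - V_5)/1800 = 0
  Node 4: (V_4 - V_5)/3.3 + (V_4 - V_3)/56000 = 0
  Node 5: (V_5 - V_4)/3.3 + (V_5 - 9)/270 + (V_5 - 0)/560 + (V_5 - V_2)/3000 + (V_5 - V_3)/1800 = 0
Collecting terms (coefficients in siemens):
  0.04565·V_1 - 0.04545·V_2 = 0.001765
  0.04579·V_2 - 0.04545·V_1 - 0.0003333·V_5 = 0
  0.0006401·V_3 - 0.00001786·V_4 - 0.0005556·V_5 = 0.0006
  0.303·V_4 - 0.00001786·V_3 - 0.303·V_5 = 0
  0.3094·V_5 - 0.0003333·V_2 - 0.0005556·V_3 - 0.303·V_4 = 0.03333
Solving these 5 simultaneous equations (Gaussian elimination) gives:
  V_1 = 7.221 V, V_2 = 7.213 V, V_3 = 6.462 V, V_4 = 6.167 V
  V_5 = 6.167 V
Power in each resistor, P = (ΔV)²/R:
  P_R1 = (6.167 - 6.167)²/3.3 = 0.00000000009163 W
  P_R2 = (6.462 - 6.167)²/56000 = 0.000001555 W
  P_R3 = (9 - 6.167)²/270 = 0.02973 W
  P_R4 = (6.167 - 0)²/560 = 0.06791 W
  P_R5 = (9 - 7.221)²/5100 = 0.0006206 W
  P_R6 = (7.221 - 7.213)²/22 = 0.000002677 W
  P_R7 = (9 - 6.462)²/15000 = 0.0004295 W
  P_R8 = (7.213 - 6.167)²/3000 = 0.0003651 W
  P_R9 = (6.462 - 6.167)²/1800 = 0.00004838 W
P_total = P_R1 + P_R2 + P_R3 + P_R4 + P_R5 + P_R6 + P_R7 + P_R8 + P_R9 = 0.09911 W

Final answer: 0.09911 W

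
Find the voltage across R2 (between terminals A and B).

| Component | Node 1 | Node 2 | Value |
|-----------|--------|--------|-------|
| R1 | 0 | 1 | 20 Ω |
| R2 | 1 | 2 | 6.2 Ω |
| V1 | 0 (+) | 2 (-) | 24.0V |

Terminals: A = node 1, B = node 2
R1 and R2 are in series across V1 (node 0 → node 1 → node 2), and the output A–B is taken across R2, so this is a voltage divider.
Series current: I = V1/(R1 + R2) = 24/(20 + 6.2) = 24/26.2 = 0.916 A
V_R2 = I × R2 = V1 × R2/(R1 + R2) = 24 × 6.2/26.2 = 5.679 V

Final answer: 5.679 V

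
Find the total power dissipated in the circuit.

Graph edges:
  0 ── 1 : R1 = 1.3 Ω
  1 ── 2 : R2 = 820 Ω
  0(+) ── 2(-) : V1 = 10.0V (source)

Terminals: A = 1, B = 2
Nodal analysis, taking node 2 as the 0 V reference.
Source V1 fixes V_0 = 10 V.
KCL at each unknown node (sum of currents leaving = 0; resistances in Ω):
  Node 1: (V_1 - 10)/1.3 + (V_1 - 0)/820 = 0
Collecting terms: 0.7705 × V_1 = 7.692  =>  V_1 = 9.984 V
Power in each resistor, P = (ΔV)²/R:
  P_R1 = (10 - 9.984)²/1.3 = 0.0001927 W
  P_R2 = (9.984 - 0)²/820 = 0.1216 W
P_total = P_R1 + P_R2 = 0.1218 W

Final answer: 0.1218 W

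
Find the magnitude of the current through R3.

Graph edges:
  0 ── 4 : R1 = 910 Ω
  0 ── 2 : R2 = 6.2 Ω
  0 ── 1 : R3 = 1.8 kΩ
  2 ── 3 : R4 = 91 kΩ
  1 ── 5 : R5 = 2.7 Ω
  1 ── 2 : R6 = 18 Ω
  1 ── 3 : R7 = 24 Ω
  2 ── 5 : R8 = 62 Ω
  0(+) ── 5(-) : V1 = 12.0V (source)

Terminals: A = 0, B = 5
Nodal analysis, taking node 5 as the 0 V reference.
Source V1 fixes V_0 = 12 V.
KCL at each unknown node (sum of currents leaving = 0; resistances in Ω):
  Node 1: (V_1 - 12)/1800 + (V_1 - 0)/2.7 + (V_1 - V_2)/18 + (V_1 - V_3)/24 = 0
  Node 2: (V_2 - 12)/6.2 + (V_2 - V_3)/91000 + (V_2 - V_1)/18 + (V_2 - 0)/62 = 0
  Node 3: (V_3 - V_2)/91000 + (V_3 - V_1)/24 = 0
  Node 4: (V_4 - 12)/910 = 0
Collecting terms (coefficients in siemens):
  0.4681·V_1 - 0.05556·V_2 - 0.04167·V_3 = 0.006667
  0.233·V_2 - 0.05556·V_1 - 0.00001099·V_3 = 1.935
  0.04168·V_3 - 0.04167·V_1 - 0.00001099·V_2 = 0
  0.001099·V_4 = 0.01319
Solving these 4 simultaneous equations (Gaussian elimination) gives:
  V_1 = 1.133 V, V_2 = 8.578 V, V_3 = 1.135 V, V_4 = 12 V
I_R3 = (V_0 - V_1)/R3 = (12 - 1.133)/1800 = 0.006037 A
|I_R3| = 0.006037 A

Final answer: |I_R3| = 0.006037 A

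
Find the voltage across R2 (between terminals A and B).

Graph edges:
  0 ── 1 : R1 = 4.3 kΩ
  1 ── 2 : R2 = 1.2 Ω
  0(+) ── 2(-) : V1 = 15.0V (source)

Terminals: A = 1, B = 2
R1 and R2 are in series across V1 (node 0 → node 1 → node 2), and the output A–B is taken across R2, so this is a voltage divider.
Series current: I = V1/(R1 + R2) = 15/(4300 + 1.2) = 15/4301 = 0.003487 A
V_R2 = I × R2 = V1 × R2/(R1 + R2) = 15 × 1.2/4301 = 0.004185 V

Final answer: 0.004185 V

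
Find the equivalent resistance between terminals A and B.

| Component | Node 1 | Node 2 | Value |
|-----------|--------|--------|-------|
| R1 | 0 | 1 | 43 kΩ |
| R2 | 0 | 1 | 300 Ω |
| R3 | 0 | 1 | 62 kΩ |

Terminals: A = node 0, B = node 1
Reduce the network between node 0 (A) and node 1 (B) by series/parallel combination:
  Rp1 = R1 ‖ R2 ‖ R3 (parallel, all between nodes 0 and 1) = 1/(1/43000 + 1/300 + 1/62000) = 296.5 Ω
R_eq = 296.5 Ω

Final answer: 296.5 Ω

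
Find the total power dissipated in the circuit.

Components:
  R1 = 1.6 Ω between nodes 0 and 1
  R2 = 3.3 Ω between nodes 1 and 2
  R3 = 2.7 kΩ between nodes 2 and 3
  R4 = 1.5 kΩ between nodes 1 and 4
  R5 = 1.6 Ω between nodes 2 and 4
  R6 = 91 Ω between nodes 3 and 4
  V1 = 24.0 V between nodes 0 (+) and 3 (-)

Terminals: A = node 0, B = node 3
Nodal analysis, taking node 3 as the 0 V reference.
Source V1 fixes V_0 = 24 V.
KCL at each unknown node (sum of currents leaving = 0; resistances in Ω):
  Node 1: (V_1 - 24)/1.6 + (V_1 - V_2)/3.3 + (V_1 - V_4)/1500 = 0
  Node 2: (V_2 - V_1)/3.3 + (V_2 - 0)/2700 + (V_2 - V_4)/1.6 = 0
  Node 4: (V_4 - V_1)/1500 + (V_4 - V_2)/1.6 + (V_4 - 0)/91 = 0
Collecting terms (coefficients in siemens):
  0.9287·V_1 - 0.303·V_2 - 0.0006667·V_4 = 15
  0.9284·V_2 - 0.303·V_1 - 0.625·V_4 = 0
  0.6367·V_4 - 0.0006667·V_1 - 0.625·V_2 = 0
Solving these 3 simultaneous equations (Gaussian elimination) gives:
  V_1 = 23.59 V, V_2 = 22.76 V, V_4 = 22.37 V
Power in each resistor, P = (ΔV)²/R:
  P_R1 = (24 - 23.59)²/1.6 = 0.1034 W
  P_R2 = (23.59 - 22.76)²/3.3 = 0.2119 W
  P_R3 = (22.76 - 0)²/2700 = 0.1918 W
  P_R4 = (23.59 - 22.37)²/1500 = 0.001005 W
  P_R5 = (22.76 - 22.37)²/1.6 = 0.096 W
  P_R6 = (0 - 22.37)²/91 = 5.497 W
P_total = P_R1 + P_R2 + P_R3 + P_R4 + P_R5 + P_R6 = 6.101 W

Final answer: 6.101 W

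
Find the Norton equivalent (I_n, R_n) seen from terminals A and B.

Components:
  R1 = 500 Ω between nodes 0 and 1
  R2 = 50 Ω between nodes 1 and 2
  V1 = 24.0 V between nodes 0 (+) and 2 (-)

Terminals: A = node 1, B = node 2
Find the Thévenin equivalent first; then I_n = V_th/R_th and R_n = R_th.
Step 1 — V_th is the open-circuit voltage V_A - V_B (nothing connected across the terminals).
Nodal analysis, taking node 2 as the 0 V reference.
Source V1 fixes V_0 = 24 V.
KCL at each unknown node (sum of currents leaving = 0; resistances in Ω):
  Node 1: (V_1 - 24)/500 + (V_1 - 0)/50 = 0
Collecting terms: 0.022 × V_1 = 0.048  =>  V_1 = 2.182 V
V_th = V_1 - V_2 = 2.182 - 0 = 2.182 V
Step 2 — R_th: zero the source — replace V1 by a short circuit (node 2 merges into node 0) — and find the resistance seen between A (node 1) and B (node 0).
Reduce the network between node 1 (A) and node 0 (B) by series/parallel combination:
  Rp1 = R1 ‖ R2 (parallel, both between nodes 0 and 1) = 1/(1/500 + 1/50) = 45.45 Ω
R_th = 45.45 Ω
I_n = V_th/R_th = 2.182/45.45 = 0.048 A, and R_n = R_th = 45.45 Ω

Final answer: I_n = 0.048 A, R_n = 45.45 Ω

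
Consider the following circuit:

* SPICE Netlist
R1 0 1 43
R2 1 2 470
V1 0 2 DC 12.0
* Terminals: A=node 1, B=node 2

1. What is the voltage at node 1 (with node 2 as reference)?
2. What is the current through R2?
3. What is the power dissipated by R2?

Nodal analysis, taking node 2 as the 0 V reference.
Source V1 fixes V_0 = 12 V.
KCL at each unknown node (sum of currents leaving = 0; resistances in Ω):
  Node 1: (V_1 - 12)/43 + (V_1 - 0)/470 = 0
Collecting terms: 0.02538 × V_1 = 0.2791  =>  V_1 = 10.99 V
Part 1:
  Read off the nodal solution: V_1 = 10.99 V
Part 2:
  I_R2 = (V_1 - V_2)/R2 = (10.99 - 0)/470 = 0.02339 A
  Magnitude: I_R2 = 0.02339 A
Part 3:
  I_R2 = (V_1 - V_2)/R2 = (10.99 - 0)/470 = 0.02339 A
  P_R2 = I_R2² × R2 = (0.02339)² × 470 = 0.2572 W

Final answers:
1. V_1 = 10.99 V
2. I_R2 = 0.02339 A
3. P_R2 = 0.2572 W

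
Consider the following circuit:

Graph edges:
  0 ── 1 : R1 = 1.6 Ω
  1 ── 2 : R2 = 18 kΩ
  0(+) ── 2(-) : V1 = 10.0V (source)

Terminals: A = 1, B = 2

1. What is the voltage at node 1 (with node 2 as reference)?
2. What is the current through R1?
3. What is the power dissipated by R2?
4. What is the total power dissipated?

Nodal analysis, taking node 2 as the 0 V reference.
Source V1 fixes V_0 = 10 V.
KCL at each unknown node (sum of currents leaving = 0; resistances in Ω):
  Node 1: (V_1 - 10)/1.6 + (V_1 - 0)/18000 = 0
Collecting terms: 0.6251 × V_1 = 6.25  =>  V_1 = 9.999 V
Part 1:
  Read off the nodal solution: V_1 = 9.999 V
Part 2:
  I_R1 = (V_0 - V_1)/R1 = (10 - 9.999)/1.6 = 0.0005555 A
  Magnitude: I_R1 = 0.0005555 A
Part 3:
  I_R2 = (V_1 - V_2)/R2 = (9.999 - 0)/18000 = 0.0005555 A
  P_R2 = I_R2² × R2 = (0.0005555)² × 18000 = 0.005555 W
Part 4:
  Power in each resistor, P = (ΔV)²/R:
    P_R1 = (10 - 9.999)²/1.6 = 0.0000004937 W
    P_R2 = (9.999 - 0)²/18000 = 0.005555 W
  P_total = P_R1 + P_R2 = 0.005555 W

Final answers:
1. V_1 = 9.999 V
2. I_R1 = 0.0005555 A
3. P_R2 = 0.005555 W
4. P_total = 0.005555 W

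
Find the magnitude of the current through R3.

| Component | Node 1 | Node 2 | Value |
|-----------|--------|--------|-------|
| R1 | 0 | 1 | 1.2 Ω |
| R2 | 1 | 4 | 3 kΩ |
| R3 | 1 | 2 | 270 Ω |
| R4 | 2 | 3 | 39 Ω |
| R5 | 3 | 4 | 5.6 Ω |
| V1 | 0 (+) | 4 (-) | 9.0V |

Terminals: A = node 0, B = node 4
Nodal analysis, taking node 4 as the 0 V reference.
Source V1 fixes V_0 = 9 V.
KCL at each unknown node (sum of currents leaving = 0; resistances in Ω):
  Node 1: (V_1 - 9)/1.2 + (V_1 - 0)/3000 + (V_1 - V_2)/270 = 0
  Node 2: (V_2 - V_1)/270 + (V_2 - V_3)/39 = 0
  Node 3: (V_3 - V_2)/39 + (V_3 - 0)/5.6 = 0
Collecting terms (coefficients in siemens):
  0.8374·V_1 - 0.003704·V_2 = 7.5
  0.02934·V_2 - 0.003704·V_1 - 0.02564·V_3 = 0
  0.2042·V_3 - 0.02564·V_2 = 0
Solving these 3 simultaneous equations (Gaussian elimination) gives:
  V_1 = 8.962 V, V_2 = 1.271 V, V_3 = 0.1595 V
I_R3 = (V_1 - V_2)/R3 = (8.962 - 1.271)/270 = 0.02849 A
|I_R3| = 0.02849 A

Final answer: |I_R3| = 0.02849 A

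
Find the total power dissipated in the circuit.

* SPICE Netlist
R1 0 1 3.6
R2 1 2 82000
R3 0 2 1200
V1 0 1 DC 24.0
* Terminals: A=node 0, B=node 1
Nodal analysis, taking node 1 as the 0 V reference.
Source V1 fixes V_0 = 24 V.
KCL at each unknown node (sum of currents leaving = 0; resistances in Ω):
  Node 2: (V_2 - 0)/82000 + (V_2 - 24)/1200 = 0
Collecting terms: 0.0008455 × V_2 = 0.02  =>  V_2 = 23.65 V
Power in each resistor, P = (ΔV)²/R:
  P_R1 = (24 - 0)²/3.6 = 160 W
  P_R2 = (0 - 23.65)²/82000 = 0.006823 W
  P_R3 = (24 - 23.65)²/1200 = 0.00009985 W
P_total = P_R1 + P_R2 + P_R3 = 160 W

Final answer: 160 W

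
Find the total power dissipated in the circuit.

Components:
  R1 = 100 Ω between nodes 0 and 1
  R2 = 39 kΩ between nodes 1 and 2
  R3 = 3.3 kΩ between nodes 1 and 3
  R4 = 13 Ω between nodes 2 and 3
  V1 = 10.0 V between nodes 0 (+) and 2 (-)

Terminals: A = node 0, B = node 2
Nodal analysis, taking node 2 as the 0 V reference.
Source V1 fixes V_0 = 10 V.
KCL at each unknown node (sum of currents leaving = 0; resistances in Ω):
  Node 1: (V_1 - 10)/100 + (V_1 - 0)/39000 + (V_1 - V_3)/3300 = 0
  Node 3: (V_3 - V_1)/3300 + (V_3 - 0)/13 = 0
Collecting terms (coefficients in siemens):
  0.01033·V_1 - 0.000303·V_3 = 0.1
  0.07723·V_3 - 0.000303·V_1 = 0
Determinant D = (0.01033)(0.07723) - (-0.000303)(-0.000303) = 0.0007976
V_1 = [(0.1)(0.07723) - (-0.000303)(0)]/D = 9.683 V
V_3 = [(0.01033)(0) - (0.1)(-0.000303)]/D = 0.038 V
Power in each resistor, P = (ΔV)²/R:
  P_R1 = (10 - 9.683)²/100 = 0.001006 W
  P_R2 = (9.683 - 0)²/39000 = 0.002404 W
  P_R3 = (9.683 - 0.038)²/3300 = 0.02819 W
  P_R4 = (0 - 0.038)²/13 = 0.000111 W
P_total = P_R1 + P_R2 + P_R3 + P_R4 = 0.03171 W

Final answer: 0.03171 W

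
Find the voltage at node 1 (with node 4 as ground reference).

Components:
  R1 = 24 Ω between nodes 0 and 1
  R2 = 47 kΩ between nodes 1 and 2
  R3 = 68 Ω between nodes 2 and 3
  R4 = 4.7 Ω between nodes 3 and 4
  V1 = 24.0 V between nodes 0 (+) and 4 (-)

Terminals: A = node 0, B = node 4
Nodal analysis, taking node 4 as the 0 V reference.
Source V1 fixes V_0 = 24 V.
KCL at each unknown node (sum of currents leaving = 0; resistances in Ω):
  Node 1: (V_1 - 24)/24 + (V_1 - V_2)/47000 = 0
  Node 2: (V_2 - V_1)/47000 + (V_2 - V_3)/68 = 0
  Node 3: (V_3 - V_2)/68 + (V_3 - 0)/4.7 = 0
Collecting terms (coefficients in siemens):
  0.04169·V_1 - 0.00002128·V_2 = 1
  0.01473·V_2 - 0.00002128·V_1 - 0.01471·V_3 = 0
  0.2275·V_3 - 0.01471·V_2 = 0
Solving these 3 simultaneous equations (Gaussian elimination) gives:
  V_1 = 23.99 V, V_2 = 0.03705 V, V_3 = 0.002395 V
The requested potential is V_1 = 23.99 V.

Final answer: V_1 = 23.99 V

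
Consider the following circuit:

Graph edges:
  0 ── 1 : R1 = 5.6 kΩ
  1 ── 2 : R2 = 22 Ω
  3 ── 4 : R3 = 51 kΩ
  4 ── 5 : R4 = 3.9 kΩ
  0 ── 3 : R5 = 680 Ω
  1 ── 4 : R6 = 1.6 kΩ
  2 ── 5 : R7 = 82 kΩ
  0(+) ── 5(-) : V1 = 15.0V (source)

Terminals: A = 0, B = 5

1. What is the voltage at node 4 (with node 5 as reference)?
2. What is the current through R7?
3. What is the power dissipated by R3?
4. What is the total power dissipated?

Nodal analysis, taking node 5 as the 0 V reference.
Source V1 fixes V_0 = 15 V.
KCL at each unknown node (sum of currents leaving = 0; resistances in Ω):
  Node 1: (V_1 - 15)/5600 + (V_1 - V_2)/22 + (V_1 - V_4)/1600 = 0
  Node 2: (V_2 - V_1)/22 + (V_2 - 0)/82000 = 0
  Node 3: (V_3 - V_4)/51000 + (V_3 - 15)/680 = 0
  Node 4: (V_4 - V_3)/51000 + (V_4 - 0)/3900 + (V_4 - V_1)/1600 = 0
Collecting terms (coefficients in siemens):
  0.04626·V_1 - 0.04545·V_2 - 0.000625·V_4 = 0.002679
  0.04547·V_2 - 0.04545·V_1 = 0
  0.00149·V_3 - 0.00001961·V_4 = 0.02206
  0.000901·V_4 - 0.000625·V_1 - 0.00001961·V_3 = 0
Solving these 4 simultaneous equations (Gaussian elimination) gives:
  V_1 = 7.537 V, V_2 = 7.535 V, V_3 = 14.88 V, V_4 = 5.552 V
Part 1:
  Read off the nodal solution: V_4 = 5.552 V
Part 2:
  I_R7 = (V_2 - V_5)/R7 = (7.535 - 0)/82000 = 0.00009189 A
  Magnitude: I_R7 = 0.00009189 A
Part 3:
  I_R3 = (V_3 - V_4)/R3 = (14.88 - 5.552)/51000 = 0.0001828 A
  P_R3 = I_R3² × R3 = (0.0001828)² × 51000 = 0.001705 W
Part 4:
  Power in each resistor, P = (ΔV)²/R:
    P_R1 = (15 - 7.537)²/5600 = 0.009945 W
    P_R2 = (7.537 - 7.535)²/22 = 0.0000001858 W
    P_R3 = (14.88 - 5.552)²/51000 = 0.001705 W
    P_R4 = (5.552 - 0)²/3900 = 0.007904 W
    P_R5 = (15 - 14.88)²/680 = 0.00002273 W
    P_R6 = (7.537 - 5.552)²/1600 = 0.002463 W
    P_R7 = (7.535 - 0)²/82000 = 0.0006924 W
  P_total = P_R1 + P_R2 + P_R3 + P_R4 + P_R5 + P_R6 + P_R7 = 0.02273 W

Final answers:
1. V_4 = 5.552 V
2. I_R7 = 9.189e-05 A
3. P_R3 = 0.001705 W
4. P_total = 0.02273 W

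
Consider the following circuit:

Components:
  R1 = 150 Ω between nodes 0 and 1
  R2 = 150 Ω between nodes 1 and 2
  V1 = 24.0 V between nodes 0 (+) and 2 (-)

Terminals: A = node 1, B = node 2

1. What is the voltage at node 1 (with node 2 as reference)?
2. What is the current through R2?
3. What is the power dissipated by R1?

Nodal analysis, taking node 2 as the 0 V reference.
Source V1 fixes V_0 = 24 V.
KCL at each unknown node (sum of currents leaving = 0; resistances in Ω):
  Node 1: (V_1 - 24)/150 + (V_1 - 0)/150 = 0
Collecting terms: 0.01333 × V_1 = 0.16  =>  V_1 = 12 V
Part 1:
  Read off the nodal solution: V_1 = 12 V
Part 2:
  I_R2 = (V_1 - V_2)/R2 = (12 - 0)/150 = 0.08 A
  Magnitude: I_R2 = 0.08 A
Part 3:
  I_R1 = (V_0 - V_1)/R1 = (24 - 12)/150 = 0.08 A
  P_R1 = I_R1² × R1 = (0.08)² × 150 = 0.96 W

Final answers:
1. V_1 = 12 V
2. I_R2 = 0.08 A
3. P_R1 = 0.96 W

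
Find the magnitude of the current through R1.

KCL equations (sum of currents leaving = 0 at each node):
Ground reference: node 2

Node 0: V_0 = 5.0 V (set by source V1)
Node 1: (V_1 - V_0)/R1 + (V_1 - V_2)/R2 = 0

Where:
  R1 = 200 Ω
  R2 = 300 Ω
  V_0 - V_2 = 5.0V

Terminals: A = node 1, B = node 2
Nodal analysis, taking node 2 as the 0 V reference.
Source V1 fixes V_0 = 5 V.
KCL at each unknown node (sum of currents leaving = 0; resistances in Ω):
  Node 1: (V_1 - 5)/200 + (V_1 - 0)/300 = 0
Collecting terms: 0.008333 × V_1 = 0.025  =>  V_1 = 3 V
I_R1 = (V_0 - V_1)/R1 = (5 - 3)/200 = 0.01 A
|I_R1| = 0.01 A

Final answer: |I_R1| = 0.01 A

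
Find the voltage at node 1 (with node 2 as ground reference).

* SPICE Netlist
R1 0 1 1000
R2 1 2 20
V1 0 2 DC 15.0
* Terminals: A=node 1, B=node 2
Nodal analysis, taking node 2 as the 0 V reference.
Source V1 fixes V_0 = 15 V.
KCL at each unknown node (sum of currents leaving = 0; resistances in Ω):
  Node 1: (V_1 - 15)/1000 + (V_1 - 0)/20 = 0
Collecting terms: 0.051 × V_1 = 0.015  =>  V_1 = 0.2941 V
The requested potential is V_1 = 0.2941 V.

Final answer: V_1 = 0.2941 V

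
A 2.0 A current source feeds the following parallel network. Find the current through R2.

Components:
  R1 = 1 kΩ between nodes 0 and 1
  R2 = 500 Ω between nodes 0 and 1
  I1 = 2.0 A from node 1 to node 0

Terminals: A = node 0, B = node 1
All resistors sit directly between nodes 0 and 1, so they are in parallel and share one voltage V; the full source current 2 A splits among them.
1/R_par = 1/1000 + 1/500 = 0.003 S  =>  R_par = 333.3 Ω
V = I × R_par = 2 × 333.3 = 666.7 V
I_R2 = V/R2 = 666.7/500 = 1.333 A

Final answer: 1.333 A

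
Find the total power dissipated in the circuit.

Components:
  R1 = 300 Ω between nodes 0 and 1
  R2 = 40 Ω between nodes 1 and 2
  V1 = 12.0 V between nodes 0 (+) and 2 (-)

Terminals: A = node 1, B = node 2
Nodal analysis, taking node 2 as the 0 V reference.
Source V1 fixes V_0 = 12 V.
KCL at each unknown node (sum of currents leaving = 0; resistances in Ω):
  Node 1: (V_1 - 12)/300 + (V_1 - 0)/40 = 0
Collecting terms: 0.02833 × V_1 = 0.04  =>  V_1 = 1.412 V
Power in each resistor, P = (ΔV)²/R:
  P_R1 = (12 - 1.412)²/300 = 0.3737 W
  P_R2 = (1.412 - 0)²/40 = 0.04983 W
P_total = P_R1 + P_R2 = 0.4235 W

Final answer: 0.4235 W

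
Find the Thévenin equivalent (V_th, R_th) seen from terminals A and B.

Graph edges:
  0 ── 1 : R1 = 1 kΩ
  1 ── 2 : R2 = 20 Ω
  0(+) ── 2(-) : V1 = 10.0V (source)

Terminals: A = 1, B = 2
Step 1 — V_th is the open-circuit voltage V_A - V_B (nothing connected across the terminals).
Nodal analysis, taking node 2 as the 0 V reference.
Source V1 fixes V_0 = 10 V.
KCL at each unknown node (sum of currents leaving = 0; resistances in Ω):
  Node 1: (V_1 - 10)/1000 + (V_1 - 0)/20 = 0
Collecting terms: 0.051 × V_1 = 0.01  =>  V_1 = 0.1961 V
V_th = V_1 - V_2 = 0.1961 - 0 = 0.1961 V
Step 2 — R_th: zero the source — replace V1 by a short circuit (node 2 merges into node 0) — and find the resistance seen between A (node 1) and B (node 0).
Reduce the network between node 1 (A) and node 0 (B) by series/parallel combination:
  Rp1 = R1 ‖ R2 (parallel, both between nodes 0 and 1) = 1/(1/1000 + 1/20) = 19.61 Ω
R_th = 19.61 Ω

Final answer: V_th = 0.1961 V, R_th = 19.61 Ω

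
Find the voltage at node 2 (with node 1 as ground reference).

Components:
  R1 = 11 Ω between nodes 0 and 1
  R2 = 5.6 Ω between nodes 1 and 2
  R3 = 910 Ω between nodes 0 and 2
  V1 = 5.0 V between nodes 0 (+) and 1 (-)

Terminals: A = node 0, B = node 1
Nodal analysis, taking node 1 as the 0 V reference.
Source V1 fixes V_0 = 5 V.
KCL at each unknown node (sum of currents leaving = 0; resistances in Ω):
  Node 2: (V_2 - 0)/5.6 + (V_2 - 5)/910 = 0
Collecting terms: 0.1797 × V_2 = 0.005495  =>  V_2 = 0.03058 V
The requested potential is V_2 = 0.03058 V.

Final answer: V_2 = 0.03058 V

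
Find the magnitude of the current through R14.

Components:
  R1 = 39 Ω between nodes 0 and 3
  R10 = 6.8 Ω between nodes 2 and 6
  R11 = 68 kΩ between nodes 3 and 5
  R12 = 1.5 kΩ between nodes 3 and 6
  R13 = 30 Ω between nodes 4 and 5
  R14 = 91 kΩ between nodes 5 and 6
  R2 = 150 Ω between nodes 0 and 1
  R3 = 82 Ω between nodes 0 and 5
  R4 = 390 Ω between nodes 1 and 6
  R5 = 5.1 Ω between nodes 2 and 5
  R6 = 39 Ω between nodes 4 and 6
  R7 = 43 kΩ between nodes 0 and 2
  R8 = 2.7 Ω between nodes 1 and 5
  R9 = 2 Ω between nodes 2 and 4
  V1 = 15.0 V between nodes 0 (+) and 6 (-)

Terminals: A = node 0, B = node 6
Nodal analysis, taking node 6 as the 0 V reference.
Source V1 fixes V_0 = 15 V.
KCL at each unknown node (sum of currents leaving = 0; resistances in Ω):
  Node 1: (V_1 - 15)/150 + (V_1 - 0)/390 + (V_1 - V_5)/2.7 = 0
  Node 2: (V_2 - V_5)/5.1 + (V_2 - 15)/43000 + (V_2 - V_4)/2 + (V_2 - 0)/6.8 = 0
  Node 3: (V_3 - 15)/39 + (V_3 - V_5)/68000 + (V_3 - 0)/1500 = 0
  Node 4: (V_4 - 0)/39 + (V_4 - V_2)/2 + (V_4 - V_5)/30 = 0
  Node 5: (V_5 - 15)/82 + (V_5 - V_2)/5.1 + (V_5 - V_1)/2.7 + (V_5 - V_3)/68000 + (V_5 - V_4)/30 + (V_5 - 0)/91000 = 0
Collecting terms (coefficients in siemens):
  0.3796·V_1 - 0.3704·V_5 = 0.1
  0.8432·V_2 - 0.5·V_4 - 0.1961·V_5 = 0.0003488
  0.02632·V_3 - 0.00001471·V_5 = 0.3846
  0.559·V_4 - 0.5·V_2 - 0.03333·V_5 = 0
  0.612·V_5 - 0.3704·V_1 - 0.1961·V_2 - 0.00001471·V_3 - 0.03333·V_4 = 0.1829
Solving these 5 simultaneous equations (Gaussian elimination) gives:
  V_1 = 2.552 V, V_2 = 1.339 V, V_3 = 14.61 V, V_4 = 1.338 V
  V_5 = 2.346 V
I_R14 = (V_5 - V_6)/R14 = (2.346 - 0)/91000 = 0.00002578 A
|I_R14| = 0.00002578 A

Final answer: |I_R14| = 2.578e-05 A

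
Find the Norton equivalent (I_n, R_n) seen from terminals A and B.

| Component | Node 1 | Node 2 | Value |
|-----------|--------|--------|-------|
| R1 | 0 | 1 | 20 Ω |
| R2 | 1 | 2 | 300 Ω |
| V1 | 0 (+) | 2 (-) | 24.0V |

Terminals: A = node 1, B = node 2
Find the Thévenin equivalent first; then I_n = V_th/R_th and R_n = R_th.
Step 1 — V_th is the open-circuit voltage V_A - V_B (nothing connected across the terminals).
Nodal analysis, taking node 2 as the 0 V reference.
Source V1 fixes V_0 = 24 V.
KCL at each unknown node (sum of currents leaving = 0; resistances in Ω):
  Node 1: (V_1 - 24)/20 + (V_1 - 0)/300 = 0
Collecting terms: 0.05333 × V_1 = 1.2  =>  V_1 = 22.5 V
V_th = V_1 - V_2 = 22.5 - 0 = 22.5 V
Step 2 — R_th: zero the source — replace V1 by a short circuit (node 2 merges into node 0) — and find the resistance seen between A (node 1) and B (node 0).
Reduce the network between node 1 (A) and node 0 (B) by series/parallel combination:
  Rp1 = R1 ‖ R2 (parallel, both between nodes 0 and 1) = 1/(1/20 + 1/300) = 18.75 Ω
R_th = 18.75 Ω
I_n = V_th/R_th = 22.5/18.75 = 1.2 A, and R_n = R_th = 18.75 Ω

Final answer: I_n = 1.2 A, R_n = 18.75 Ω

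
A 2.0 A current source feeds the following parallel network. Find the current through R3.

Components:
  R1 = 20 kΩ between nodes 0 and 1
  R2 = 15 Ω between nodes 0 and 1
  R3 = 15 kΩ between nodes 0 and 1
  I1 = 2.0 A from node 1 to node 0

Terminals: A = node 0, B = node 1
All resistors sit directly between nodes 0 and 1, so they are in parallel and share one voltage V; the full source current 2 A splits among them.
1/R_par = 1/20000 + 1/15 + 1/15000 = 0.06678 S  =>  R_par = 14.97 Ω
V = I × R_par = 2 × 14.97 = 29.95 V
I_R3 = V/R3 = 29.95/15000 = 0.001997 A

Final answer: 0.001997 A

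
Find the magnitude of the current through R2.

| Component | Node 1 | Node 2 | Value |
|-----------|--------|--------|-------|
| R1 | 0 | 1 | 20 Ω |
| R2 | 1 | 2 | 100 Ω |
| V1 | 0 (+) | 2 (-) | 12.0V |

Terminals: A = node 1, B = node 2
Nodal analysis, taking node 2 as the 0 V reference.
Source V1 fixes V_0 = 12 V.
KCL at each unknown node (sum of currents leaving = 0; resistances in Ω):
  Node 1: (V_1 - 12)/20 + (V_1 - 0)/100 = 0
Collecting terms: 0.06 × V_1 = 0.6  =>  V_1 = 10 V
I_R2 = (V_1 - V_2)/R2 = (10 - 0)/100 = 0.1 A
|I_R2| = 0.1 A

Final answer: |I_R2| = 0.1 A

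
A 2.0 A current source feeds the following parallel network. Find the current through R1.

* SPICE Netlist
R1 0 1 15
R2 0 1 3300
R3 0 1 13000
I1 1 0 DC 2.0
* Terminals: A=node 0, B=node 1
All resistors sit directly between nodes 0 and 1, so they are in parallel and share one voltage V; the full source current 2 A splits among them.
1/R_par = 1/15 + 1/3300 + 1/13000 = 0.06705 S  =>  R_par = 14.91 Ω
V = I × R_par = 2 × 14.91 = 29.83 V
I_R1 = V/R1 = 29.83/15 = 1.989 A

Final answer: 1.989 A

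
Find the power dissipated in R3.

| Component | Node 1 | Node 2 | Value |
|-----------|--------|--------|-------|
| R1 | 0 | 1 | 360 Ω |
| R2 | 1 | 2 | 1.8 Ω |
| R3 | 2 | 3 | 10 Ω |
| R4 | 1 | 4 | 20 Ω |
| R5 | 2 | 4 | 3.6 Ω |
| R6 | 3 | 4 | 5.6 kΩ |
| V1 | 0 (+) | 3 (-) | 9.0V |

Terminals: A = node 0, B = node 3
Nodal analysis, taking node 3 as the 0 V reference.
Source V1 fixes V_0 = 9 V.
KCL at each unknown node (sum of currents leaving = 0; resistances in Ω):
  Node 1: (V_1 - 9)/360 + (V_1 - V_2)/1.8 + (V_1 - V_4)/20 = 0
  Node 2: (V_2 - V_1)/1.8 + (V_2 - 0)/10 + (V_2 - V_4)/3.6 = 0
  Node 4: (V_4 - V_1)/20 + (V_4 - V_2)/3.6 + (V_4 - 0)/5600 = 0
Collecting terms (coefficients in siemens):
  0.6083·V_1 - 0.5556·V_2 - 0.05·V_4 = 0.025
  0.9333·V_2 - 0.5556·V_1 - 0.2778·V_4 = 0
  0.328·V_4 - 0.05·V_1 - 0.2778·V_2 = 0
Solving these 3 simultaneous equations (Gaussian elimination) gives:
  V_1 = 0.2822 V, V_2 = 0.2417 V, V_4 = 0.2478 V
I_R3 = (V_2 - V_3)/R3 = (0.2417 - 0)/10 = 0.02417 A
P_R3 = I_R3² × R3 = (0.02417)² × 10 = 0.005843 W

Final answer: 0.005843 W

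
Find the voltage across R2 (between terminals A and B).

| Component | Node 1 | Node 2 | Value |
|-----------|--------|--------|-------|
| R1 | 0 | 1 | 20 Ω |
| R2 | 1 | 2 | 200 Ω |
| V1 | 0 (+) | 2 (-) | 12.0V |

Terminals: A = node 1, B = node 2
R1 and R2 are in series across V1 (node 0 → node 1 → node 2), and the output A–B is taken across R2, so this is a voltage divider.
Series current: I = V1/(R1 + R2) = 12/(20 + 200) = 12/220 = 0.05455 A
V_R2 = I × R2 = V1 × R2/(R1 + R2) = 12 × 200/220 = 10.91 V

Final answer: 10.91 V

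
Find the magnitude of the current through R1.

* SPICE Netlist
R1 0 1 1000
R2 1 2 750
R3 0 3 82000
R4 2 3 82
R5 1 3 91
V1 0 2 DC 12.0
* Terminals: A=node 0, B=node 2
Nodal analysis, taking node 2 as the 0 V reference.
Source V1 fixes V_0 = 12 V.
KCL at each unknown node (sum of currents leaving = 0; resistances in Ω):
  Node 1: (V_1 - 12)/1000 + (V_1 - 0)/750 + (V_1 - V_3)/91 = 0
  Node 3: (V_3 - 12)/82000 + (V_3 - 0)/82 + (V_3 - V_1)/91 = 0
Collecting terms (coefficients in siemens):
  0.01332·V_1 - 0.01099·V_3 = 0.012
  0.0232·V_3 - 0.01099·V_1 = 0.0001463
Determinant D = (0.01332)(0.0232) - (-0.01099)(-0.01099) = 0.0001883
V_1 = [(0.012)(0.0232) - (-0.01099)(0.0001463)]/D = 1.487 V
V_3 = [(0.01332)(0.0001463) - (0.012)(-0.01099)]/D = 0.7108 V
I_R1 = (V_0 - V_1)/R1 = (12 - 1.487)/1000 = 0.01051 A
|I_R1| = 0.01051 A

Final answer: |I_R1| = 0.01051 A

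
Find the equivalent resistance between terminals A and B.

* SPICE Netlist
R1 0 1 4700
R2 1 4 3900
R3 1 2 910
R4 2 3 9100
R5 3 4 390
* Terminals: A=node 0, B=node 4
Reduce the network between node 0 (A) and node 4 (B) by series/parallel combination:
  Rs1 = R3 + R4 (series, joined only at node 2) = 910 + 9100 = 10010 Ω
  Rs2 = R5 + Rs1 (series, joined only at node 3) = 390 + 10010 = 10400 Ω
  Rp1 = R2 ‖ Rs2 (parallel, both between nodes 1 and 4) = 1/(1/3900 + 1/10400) = 2836 Ω
  Rs3 = R1 + Rp1 (series, joined only at node 1) = 4700 + 2836 = 7536 Ω
R_eq = 7.536 kΩ

Final answer: 7.536 kΩ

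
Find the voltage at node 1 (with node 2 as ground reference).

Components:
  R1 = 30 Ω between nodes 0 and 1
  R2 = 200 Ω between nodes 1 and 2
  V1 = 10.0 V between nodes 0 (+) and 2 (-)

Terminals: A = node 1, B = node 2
Nodal analysis, taking node 2 as the 0 V reference.
Source V1 fixes V_0 = 10 V.
KCL at each unknown node (sum of currents leaving = 0; resistances in Ω):
  Node 1: (V_1 - 10)/30 + (V_1 - 0)/200 = 0
Collecting terms: 0.03833 × V_1 = 0.3333  =>  V_1 = 8.696 V
The requested potential is V_1 = 8.696 V.

Final answer: V_1 = 8.696 V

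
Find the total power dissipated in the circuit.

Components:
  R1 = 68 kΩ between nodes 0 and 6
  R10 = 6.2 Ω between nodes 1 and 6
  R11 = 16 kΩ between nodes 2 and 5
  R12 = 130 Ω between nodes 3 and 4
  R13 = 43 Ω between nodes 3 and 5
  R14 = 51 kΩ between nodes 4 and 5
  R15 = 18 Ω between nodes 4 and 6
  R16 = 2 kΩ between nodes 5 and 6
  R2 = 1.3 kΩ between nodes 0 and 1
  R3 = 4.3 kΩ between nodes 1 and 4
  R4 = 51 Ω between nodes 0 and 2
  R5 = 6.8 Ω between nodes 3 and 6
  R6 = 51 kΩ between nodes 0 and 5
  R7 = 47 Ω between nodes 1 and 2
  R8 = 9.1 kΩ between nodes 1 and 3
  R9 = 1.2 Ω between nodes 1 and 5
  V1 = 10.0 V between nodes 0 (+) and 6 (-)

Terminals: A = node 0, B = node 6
Nodal analysis, taking node 6 as the 0 V reference.
Source V1 fixes V_0 = 10 V.
KCL at each unknown node (sum of currents leaving = 0; resistances in Ω):
  Node 1: (V_1 - 10)/1300 + (V_1 - V_4)/4300 + (V_1 - V_2)/47 + (V_1 - V_3)/9100 + (V_1 - V_5)/1.2 + (V_1 - 0)/6.2 = 0
  Node 2: (V_2 - 10)/51 + (V_2 - V_1)/47 + (V_2 - V_5)/16000 = 0
  Node 3: (V_3 - 0)/6.8 + (V_3 - V_1)/9100 + (V_3 - V_4)/130 + (V_3 - V_5)/43 = 0
  Node 4: (V_4 - V_1)/4300 + (V_4 - V_3)/130 + (V_4 - V_5)/51000 + (V_4 - 0)/18 = 0
  Node 5: (V_5 - 10)/51000 + (V_5 - V_1)/1.2 + (V_5 - V_2)/16000 + (V_5 - V_3)/43 + (V_5 - V_4)/51000 + (V_5 - 0)/2000 = 0
Collecting terms (coefficients in siemens):
  1.017·V_1 - 0.02128·V_2 - 0.0001099·V_3 - 0.0002326·V_4 - 0.8333·V_5 = 0.007692
  0.04095·V_2 - 0.02128·V_1 - 0.0000625·V_5 = 0.1961
  0.1781·V_3 - 0.0001099·V_1 - 0.007692·V_4 - 0.02326·V_5 = 0
  0.0635·V_4 - 0.0002326·V_1 - 0.007692·V_3 - 0.00001961·V_5 = 0
  0.8572·V_5 - 0.8333·V_1 - 0.0000625·V_2 - 0.02326·V_3 - 0.00001961·V_4 = 0.0001961
Solving these 5 simultaneous equations (Gaussian elimination) gives:
  V_1 = 0.5708 V, V_2 = 5.086 V, V_3 = 0.07363 V, V_4 = 0.01118 V
  V_5 = 0.5575 V
Power in each resistor, P = (ΔV)²/R:
  P_R1 = (10 - 0)²/68000 = 0.001471 W
  P_R2 = (10 - 0.5708)²/1300 = 0.06839 W
  P_R3 = (0.5708 - 0.01118)²/4300 = 0.00007283 W
  P_R4 = (10 - 5.086)²/51 = 0.4735 W
  P_R5 = (0.07363 - 0)²/6.8 = 0.0007972 W
  P_R6 = (10 - 0.5575)²/51000 = 0.001748 W
  P_R7 = (0.5708 - 5.086)²/47 = 0.4338 W
  P_R8 = (0.5708 - 0.07363)²/9100 = 0.00002716 W
  P_R9 = (0.5708 - 0.5575)²/1.2 = 0.0001472 W
  P_R10 = (0.5708 - 0)²/6.2 = 0.05255 W
  P_R11 = (5.086 - 0.5575)²/16000 = 0.001282 W
  P_R12 = (0.07363 - 0.01118)²/130 = 0.00002999 W
  P_R13 = (0.07363 - 0.5575)²/43 = 0.005445 W
  P_R14 = (0.01118 - 0.5575)²/51000 = 0.000005852 W
  P_R15 = (0.01118 - 0)²/18 = 0.000006946 W
  P_R16 = (0.5575 - 0)²/2000 = 0.0001554 W
P_total = P_R1 + P_R2 + P_R3 + P_R4 + P_R5 + P_R6 + P_R7 + P_R8 + P_R9 + P_R10 + P_R11 + P_R12 + P_R13 + P_R14 + P_R15 + P_R16 = 1.039 W

Final answer: 1.039 W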